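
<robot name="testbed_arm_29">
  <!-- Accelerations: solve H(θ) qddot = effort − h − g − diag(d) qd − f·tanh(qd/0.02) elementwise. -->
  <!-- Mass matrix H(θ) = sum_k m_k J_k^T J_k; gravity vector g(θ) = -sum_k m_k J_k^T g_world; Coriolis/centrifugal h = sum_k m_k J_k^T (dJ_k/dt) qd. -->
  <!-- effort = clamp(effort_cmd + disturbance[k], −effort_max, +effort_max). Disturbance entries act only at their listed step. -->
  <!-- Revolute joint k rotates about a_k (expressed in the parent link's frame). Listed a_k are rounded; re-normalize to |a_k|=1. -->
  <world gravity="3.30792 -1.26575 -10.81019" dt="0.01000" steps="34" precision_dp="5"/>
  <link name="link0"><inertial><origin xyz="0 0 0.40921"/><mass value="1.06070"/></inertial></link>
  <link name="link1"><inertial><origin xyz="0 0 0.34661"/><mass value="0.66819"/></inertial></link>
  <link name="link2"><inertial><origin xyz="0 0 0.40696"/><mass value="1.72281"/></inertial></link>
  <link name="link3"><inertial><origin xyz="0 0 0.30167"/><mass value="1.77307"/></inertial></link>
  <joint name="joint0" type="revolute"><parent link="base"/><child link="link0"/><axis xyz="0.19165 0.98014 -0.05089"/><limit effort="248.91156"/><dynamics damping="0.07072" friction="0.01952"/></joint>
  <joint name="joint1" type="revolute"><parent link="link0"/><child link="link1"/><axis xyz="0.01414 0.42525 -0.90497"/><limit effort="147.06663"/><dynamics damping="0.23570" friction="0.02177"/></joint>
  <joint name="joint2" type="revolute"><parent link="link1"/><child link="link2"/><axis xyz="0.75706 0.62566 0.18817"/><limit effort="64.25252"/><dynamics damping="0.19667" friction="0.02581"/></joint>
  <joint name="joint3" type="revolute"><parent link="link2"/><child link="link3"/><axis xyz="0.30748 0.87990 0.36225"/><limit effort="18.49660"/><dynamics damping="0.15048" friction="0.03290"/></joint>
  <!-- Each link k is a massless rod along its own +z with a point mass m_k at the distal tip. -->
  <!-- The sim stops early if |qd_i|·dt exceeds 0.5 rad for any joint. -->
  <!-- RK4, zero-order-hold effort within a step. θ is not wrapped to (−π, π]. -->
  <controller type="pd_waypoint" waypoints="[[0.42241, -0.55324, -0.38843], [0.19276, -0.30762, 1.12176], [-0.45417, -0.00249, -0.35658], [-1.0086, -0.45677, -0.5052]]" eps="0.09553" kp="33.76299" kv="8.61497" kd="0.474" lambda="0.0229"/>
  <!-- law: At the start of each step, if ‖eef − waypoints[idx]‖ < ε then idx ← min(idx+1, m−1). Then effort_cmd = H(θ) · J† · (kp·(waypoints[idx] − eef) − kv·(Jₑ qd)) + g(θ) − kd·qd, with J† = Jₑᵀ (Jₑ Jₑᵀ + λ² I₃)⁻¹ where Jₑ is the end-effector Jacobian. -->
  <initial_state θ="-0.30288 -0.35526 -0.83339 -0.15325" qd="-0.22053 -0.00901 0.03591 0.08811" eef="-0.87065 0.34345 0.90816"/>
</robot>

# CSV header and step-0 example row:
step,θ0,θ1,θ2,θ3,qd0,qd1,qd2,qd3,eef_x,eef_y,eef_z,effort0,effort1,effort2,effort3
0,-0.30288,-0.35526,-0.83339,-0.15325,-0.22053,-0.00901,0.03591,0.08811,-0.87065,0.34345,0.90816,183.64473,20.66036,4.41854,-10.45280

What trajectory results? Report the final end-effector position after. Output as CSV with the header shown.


step,θ0,θ1,θ2,θ3,qd0,qd1,qd2,qd3,eef_x,eef_y,eef_z,effort0,effort1,effort2,effort3
1,-0.29897,-0.36060,-0.84021,-0.15698,0.99704,-1.04928,-1.39312,-0.83621,-0.87034,0.34208,0.90446,166.88421,19.30335,5.50486,-8.88355
2,-0.28374,-0.37540,-0.86032,-0.16950,2.03521,-1.88708,-2.60879,-1.67617,-0.86566,0.33783,0.89682,147.82074,16.59009,5.32100,-7.76657
3,-0.25911,-0.39746,-0.89143,-0.19001,2.87615,-2.49877,-3.58983,-2.43552,-0.85684,0.33091,0.88569,127.80893,13.14248,4.43015,-6.93014
4,-0.22701,-0.42461,-0.93121,-0.21766,3.52883,-2.91039,-4.34304,-3.10228,-0.84410,0.32154,0.87151,108.01654,9.48813,3.29819,-6.24127
5,-0.18923,-0.45508,-0.97749,-0.25149,4.01794,-3.17114,-4.89317,-3.66452,-0.82764,0.30991,0.85467,89.25930,6.00434,2.26026,-5.60027
6,-0.14723,-0.48763,-1.02840,-0.29040,4.37356,-3.33206,-5.27337,-4.11720,-0.80771,0.29625,0.83553,72.00692,2.92063,1.52402,-4.93789
7,-0.10223,-0.52147,-1.08241,-0.33332,4.62458,-3.43538,-5.51768,-4.46370,-0.78459,0.28077,0.81445,56.46727,0.35081,1.19376,-4.21172
8,-0.05512,-0.55619,-1.13831,-0.37923,4.79567,-3.51196,-5.65627,-4.71421,-0.75860,0.26374,0.79172,42.67749,-1.67050,1.29942,-3.40185
9,-0.00661,-0.59164,-1.19518,-0.42724,4.90650,-3.58268,-5.71360,-4.88301,-0.73007,0.24539,0.76765,30.57397,-3.15811,1.82222,-2.50597
10,0.04277,-0.62783,-1.25229,-0.47660,4.97218,-3.66113,-5.70822,-4.98591,-0.69936,0.22597,0.74246,20.03915,-4.15519,2.71410,-1.53455
11,0.09263,-0.66488,-1.30910,-0.52674,5.00401,-3.75594,-5.65352,-5.03841,-0.66680,0.20571,0.71639,10.93059,-4.71943,3.91143,-0.50638
12,0.14269,-0.70298,-1.36516,-0.57721,5.01033,-3.87264,-5.55882,-5.05462,-0.63273,0.18485,0.68961,3.09869,-4.91421,5.34397,0.55513
13,0.19271,-0.74238,-1.42010,-0.62771,4.99715,-4.01481,-5.43034,-5.04681,-0.59748,0.16360,0.66229,-3.60284,-4.80322,6.94058,1.62477
14,0.24252,-0.78333,-1.47361,-0.67807,4.96879,-4.18485,-5.27205,-5.02531,-0.56134,0.14215,0.63458,-9.31091,-4.44729,8.63251,2.67762
15,0.29199,-0.82614,-1.52539,-0.72818,4.92823,-4.38431,-5.08631,-4.99867,-0.52459,0.12071,0.60660,-14.14961,-3.90262,10.35524,3.69039
16,0.34100,-0.87109,-1.57520,-0.77803,4.87737,-4.61406,-4.87438,-4.97388,-0.48750,0.09944,0.57848,-18.22843,-3.22002,12.04920,4.64216
17,0.38947,-0.91849,-1.62275,-0.82767,4.81732,-4.87428,-4.63680,-4.95649,-0.45028,0.07851,0.55033,-21.64129,-2.44459,13.65998,5.51477
18,0.43728,-0.96865,-1.66781,-0.87719,4.74845,-5.16434,-4.37373,-4.95076,-0.41317,0.05809,0.52225,-24.46603,-1.61584,15.13803,6.29283
19,0.48437,-1.02184,-1.71011,-0.92672,4.67058,-5.48261,-4.08521,-4.95962,-0.37635,0.03832,0.49437,-26.76389,-0.76778,16.43826,6.96355
20,0.53064,-1.07836,-1.74940,-0.97642,4.58307,-5.82627,-3.77149,-4.98460,-0.34002,0.01933,0.46681,-28.57879,0.07098,17.51960,7.51654
21,0.57598,-1.13841,-1.78544,-1.02646,4.48494,-6.19112,-3.43319,-5.02571,-0.30436,0.00124,0.43968,-29.93653,0.87729,18.34452,7.94352
22,0.62028,-1.20221,-1.81797,-1.07698,4.37509,-6.57147,-3.07153,-5.08131,-0.26953,-0.01587,0.41314,-30.84391,1.63392,18.87892,8.23813
23,0.66342,-1.26985,-1.84679,-1.12811,4.25250,-6.96017,-2.68839,-5.14813,-0.23569,-0.03195,0.38733,-31.28830,2.33029,19.09214,8.39587
24,0.70528,-1.34139,-1.87167,-1.17995,4.11655,-7.34875,-2.28630,-5.22138,-0.20301,-0.04699,0.36240,-31.23897,2.96368,18.95771,8.41425
25,0.74571,-1.41678,-1.89246,-1.23253,3.96736,-7.72763,-1.86827,-5.29513,-0.17163,-0.06102,0.33849,-30.65225,3.54066,18.45481,8.29313
26,0.78459,-1.49586,-1.90901,-1.28582,3.80619,-8.08648,-1.43755,-5.36288,-0.14169,-0.07416,0.31573,-29.48485,4.07882,17.57099,8.03511
27,0.82182,-1.57839,-1.92120,-1.33972,3.63579,-8.41436,-0.99729,-5.41824,-0.11333,-0.08656,0.29420,-27.72064,4.60807,16.30628,7.64614
28,0.85732,-1.66400,-1.92896,-1.39410,3.46078,-8.69975,-0.55028,-5.45557,-0.08664,-0.09844,0.27395,-25.41346,5.17060,14.67772,7.13593
29,0.89108,-1.75219,-1.93223,-1.44873,3.28759,-8.93051,-0.09884,-5.47076,-0.06169,-0.11006,0.25495,-22.73427,5.81765,12.72229,6.51820
30,0.92316,-1.84236,-1.93098,-1.50339,3.12415,-9.09410,0.35428,-5.46060,-0.03849,-0.12169,0.23712,-19.98313,6.60174,10.49845,5.80999
31,0.95368,-1.93377,-1.92519,-1.55784,2.97861,-9.17836,0.80780,-5.42677,-0.01702,-0.13361,0.22027,-17.54712,7.56383,8.06761,5.03271
32,0.98287,-2.02558,-1.91488,-1.61184,2.85816,-9.17340,1.25898,-5.37215,0.00283,-0.14604,0.20417,-15.76330,8.72262,5.49421,4.20921
33,1.01100,-2.11687,-1.90008,-1.66521,2.76813,-9.07375,1.70339,-5.30057,0.02117,-0.15915,0.18856,-14.80986,10.07084,2.84150,3.36232
34,1.03838,-2.20669,-1.88090,-1.71781,2.71195,-8.87981,2.13488,-5.21615,0.03820,-0.17304,0.17314,,,,
# final eef position (m): 0.03820 -0.17304 0.17314


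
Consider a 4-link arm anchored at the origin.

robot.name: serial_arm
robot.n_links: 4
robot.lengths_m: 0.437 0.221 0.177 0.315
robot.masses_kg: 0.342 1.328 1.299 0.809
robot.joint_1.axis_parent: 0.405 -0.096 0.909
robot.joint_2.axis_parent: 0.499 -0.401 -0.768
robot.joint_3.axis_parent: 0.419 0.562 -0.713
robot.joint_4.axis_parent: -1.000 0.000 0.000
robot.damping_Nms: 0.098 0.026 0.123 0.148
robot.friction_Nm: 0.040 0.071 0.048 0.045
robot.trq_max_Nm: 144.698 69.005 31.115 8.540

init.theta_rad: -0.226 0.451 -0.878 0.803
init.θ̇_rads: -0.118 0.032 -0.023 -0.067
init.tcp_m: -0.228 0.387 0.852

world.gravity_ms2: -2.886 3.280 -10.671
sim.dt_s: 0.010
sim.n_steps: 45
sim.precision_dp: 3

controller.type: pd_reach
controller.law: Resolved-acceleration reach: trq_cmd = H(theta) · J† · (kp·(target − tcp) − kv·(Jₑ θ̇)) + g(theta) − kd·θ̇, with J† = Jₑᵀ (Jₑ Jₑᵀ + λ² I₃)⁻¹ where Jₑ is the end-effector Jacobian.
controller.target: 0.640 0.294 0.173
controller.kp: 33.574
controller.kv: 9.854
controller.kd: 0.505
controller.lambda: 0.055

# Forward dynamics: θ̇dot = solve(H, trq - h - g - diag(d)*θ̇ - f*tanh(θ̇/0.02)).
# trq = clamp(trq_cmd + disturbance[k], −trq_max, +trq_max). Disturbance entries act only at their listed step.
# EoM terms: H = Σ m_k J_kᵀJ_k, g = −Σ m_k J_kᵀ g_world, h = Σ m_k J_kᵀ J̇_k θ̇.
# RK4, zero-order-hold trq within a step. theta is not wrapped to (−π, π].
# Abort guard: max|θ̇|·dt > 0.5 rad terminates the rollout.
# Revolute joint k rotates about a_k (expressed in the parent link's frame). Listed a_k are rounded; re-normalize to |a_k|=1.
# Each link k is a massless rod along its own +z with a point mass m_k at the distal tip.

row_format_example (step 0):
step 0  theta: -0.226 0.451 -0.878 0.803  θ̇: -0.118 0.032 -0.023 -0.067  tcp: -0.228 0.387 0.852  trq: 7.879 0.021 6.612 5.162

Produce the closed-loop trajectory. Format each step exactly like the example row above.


step 1  theta: -0.226 0.451 -0.875 0.811  θ̇: 0.190 0.061 0.546 1.649  tcp: -0.227 0.387 0.851  trq: 7.505 -0.115 6.212 3.643
step 2  theta: -0.223 0.452 -0.868 0.834  θ̇: 0.414 0.138 0.952 2.910  tcp: -0.223 0.388 0.848  trq: 6.812 -0.185 5.863 2.550
step 3  theta: -0.218 0.454 -0.857 0.868  θ̇: 0.563 0.258 1.222 3.812  tcp: -0.217 0.388 0.844  trq: 5.894 -0.244 5.562 1.771
step 4  theta: -0.212 0.458 -0.844 0.909  θ̇: 0.649 0.410 1.382 4.436  tcp: -0.210 0.388 0.838  trq: 4.839 -0.323 5.308 1.219
step 5  theta: -0.205 0.463 -0.830 0.955  θ̇: 0.681 0.580 1.455 4.852  tcp: -0.202 0.387 0.832  trq: 3.719 -0.435 5.094 0.827
step 6  theta: -0.198 0.469 -0.815 1.005  θ̇: 0.671 0.755 1.461 5.115  tcp: -0.193 0.386 0.825  trq: 2.592 -0.580 4.914 0.544
step 7  theta: -0.192 0.478 -0.801 1.057  θ̇: 0.625 0.922 1.418 5.265  tcp: -0.184 0.385 0.817  trq: 1.499 -0.749 4.759 0.334
step 8  theta: -0.186 0.488 -0.787 1.110  θ̇: 0.552 1.075 1.339 5.334  tcp: -0.174 0.384 0.809  trq: 0.466 -0.936 4.624 0.172
step 9  theta: -0.181 0.499 -0.774 1.163  θ̇: 0.456 1.210 1.236 5.344  tcp: -0.163 0.382 0.801  trq: -0.491 -1.130 4.502 0.041
step 10  theta: -0.177 0.512 -0.762 1.217  θ̇: 0.342 1.322 1.118 5.312  tcp: -0.152 0.380 0.792  trq: -1.365 -1.326 4.391 -0.071
step 11  theta: -0.174 0.526 -0.752 1.270  θ̇: 0.214 1.414 0.990 5.248  tcp: -0.141 0.378 0.782  trq: -2.153 -1.516 4.286 -0.172
step 12  theta: -0.173 0.540 -0.742 1.322  θ̇: 0.073 1.484 0.858 5.161  tcp: -0.129 0.376 0.773  trq: -2.858 -1.698 4.187 -0.265
step 13  theta: -0.173 0.555 -0.735 1.373  θ̇: -0.076 1.535 0.725 5.057  tcp: -0.118 0.373 0.763  trq: -3.488 -1.870 4.091 -0.354
step 14  theta: -0.174 0.571 -0.728 1.423  θ̇: -0.234 1.569 0.593 4.940  tcp: -0.106 0.370 0.753  trq: -4.047 -2.029 3.999 -0.439
step 15  theta: -0.177 0.587 -0.723 1.471  θ̇: -0.398 1.588 0.463 4.811  tcp: -0.094 0.368 0.743  trq: -4.536 -2.175 3.910 -0.520
step 16  theta: -0.182 0.602 -0.719 1.519  θ̇: -0.569 1.595 0.336 4.672  tcp: -0.082 0.365 0.733  trq: -4.961 -2.308 3.824 -0.597
step 17  theta: -0.189 0.618 -0.716 1.565  θ̇: -0.745 1.592 0.211 4.526  tcp: -0.069 0.362 0.723  trq: -5.327 -2.429 3.743 -0.669
step 18  theta: -0.197 0.634 -0.715 1.609  θ̇: -0.924 1.582 0.090 4.372  tcp: -0.057 0.359 0.713  trq: -5.637 -2.538 3.666 -0.734
step 19  theta: -0.207 0.650 -0.714 1.652  θ̇: -1.107 1.565 -0.027 4.212  tcp: -0.045 0.357 0.702  trq: -5.897 -2.637 3.592 -0.793
step 20  theta: -0.219 0.666 -0.715 1.693  θ̇: -1.293 1.544 -0.135 4.048  tcp: -0.033 0.354 0.692  trq: -6.109 -2.730 3.513 -0.845
step 21  theta: -0.233 0.681 -0.717 1.733  θ̇: -1.480 1.520 -0.241 3.877  tcp: -0.020 0.351 0.682  trq: -6.274 -2.813 3.443 -0.888
step 22  theta: -0.249 0.696 -0.720 1.771  θ̇: -1.667 1.496 -0.347 3.699  tcp: -0.008 0.349 0.671  trq: -6.392 -2.889 3.380 -0.921
step 23  theta: -0.266 0.711 -0.724 1.807  θ̇: -1.855 1.473 -0.453 3.515  tcp: 0.004 0.346 0.661  trq: -6.464 -2.958 3.326 -0.943
step 24  theta: -0.286 0.725 -0.729 1.841  θ̇: -2.041 1.451 -0.559 3.325  tcp: 0.016 0.344 0.651  trq: -6.488 -3.020 3.280 -0.954
step 25  theta: -0.307 0.740 -0.735 1.873  θ̇: -2.225 1.432 -0.665 3.128  tcp: 0.028 0.342 0.641  trq: -6.462 -3.077 3.244 -0.953
step 26  theta: -0.330 0.754 -0.742 1.904  θ̇: -2.405 1.417 -0.770 2.926  tcp: 0.040 0.340 0.631  trq: -6.385 -3.130 3.217 -0.940
step 27  theta: -0.355 0.768 -0.750 1.932  θ̇: -2.582 1.407 -0.875 2.719  tcp: 0.052 0.338 0.621  trq: -6.254 -3.178 3.199 -0.916
step 28  theta: -0.382 0.782 -0.760 1.958  θ̇: -2.752 1.401 -0.977 2.507  tcp: 0.064 0.336 0.612  trq: -6.065 -3.224 3.191 -0.881
step 29  theta: -0.410 0.796 -0.770 1.982  θ̇: -2.917 1.401 -1.077 2.291  tcp: 0.076 0.334 0.602  trq: -5.815 -3.268 3.192 -0.835
step 30  theta: -0.440 0.810 -0.781 2.004  θ̇: -3.073 1.406 -1.173 2.071  tcp: 0.088 0.333 0.593  trq: -5.502 -3.310 3.201 -0.778
step 31  theta: -0.472 0.824 -0.793 2.024  θ̇: -3.221 1.416 -1.263 1.849  tcp: 0.100 0.331 0.583  trq: -5.123 -3.353 3.219 -0.712
step 32  theta: -0.505 0.838 -0.806 2.041  θ̇: -3.358 1.432 -1.346 1.626  tcp: 0.112 0.330 0.574  trq: -4.677 -3.395 3.244 -0.638
step 33  theta: -0.539 0.853 -0.820 2.056  θ̇: -3.484 1.453 -1.421 1.402  tcp: 0.124 0.329 0.565  trq: -4.162 -3.439 3.277 -0.555
step 34  theta: -0.574 0.868 -0.835 2.069  θ̇: -3.599 1.477 -1.487 1.180  tcp: 0.136 0.328 0.557  trq: -3.581 -3.484 3.316 -0.467
step 35  theta: -0.611 0.882 -0.850 2.080  θ̇: -3.699 1.505 -1.543 0.959  tcp: 0.149 0.327 0.548  trq: -2.935 -3.532 3.360 -0.373
step 36  theta: -0.648 0.898 -0.866 2.088  θ̇: -3.786 1.534 -1.588 0.741  tcp: 0.161 0.327 0.540  trq: -2.228 -3.584 3.410 -0.275
step 37  theta: -0.686 0.913 -0.882 2.095  θ̇: -3.857 1.565 -1.622 0.527  tcp: 0.174 0.326 0.531  trq: -1.467 -3.638 3.463 -0.175
step 38  theta: -0.725 0.929 -0.898 2.099  θ̇: -3.913 1.595 -1.645 0.319  tcp: 0.187 0.325 0.523  trq: -0.659 -3.697 3.520 -0.074
step 39  theta: -0.765 0.945 -0.915 2.101  θ̇: -3.953 1.622 -1.657 0.117  tcp: 0.200 0.324 0.515  trq: 0.187 -3.758 3.579 0.028
step 40  theta: -0.804 0.961 -0.931 2.101  θ̇: -3.976 1.645 -1.658 -0.074  tcp: 0.213 0.323 0.507  trq: 1.059 -3.824 3.640 0.124
step 41  theta: -0.844 0.978 -0.948 2.100  θ̇: -3.984 1.661 -1.645 -0.246  tcp: 0.226 0.322 0.499  trq: 1.946 -3.895 3.701 0.206
step 42  theta: -0.884 0.994 -0.964 2.096  θ̇: -3.976 1.670 -1.625 -0.411  tcp: 0.239 0.321 0.491  trq: 2.833 -3.967 3.763 0.287
step 43  theta: -0.924 1.011 -0.980 2.091  θ̇: -3.953 1.670 -1.598 -0.567  tcp: 0.252 0.320 0.484  trq: 3.709 -4.039 3.824 0.365
step 44  theta: -0.963 1.028 -0.996 2.085  θ̇: -3.915 1.661 -1.565 -0.712  tcp: 0.266 0.318 0.476  trq: 4.562 -4.109 3.885 0.439
step 45  theta: -1.002 1.044 -1.011 2.077  θ̇: -3.863 1.642 -1.526 -0.847  tcp: 0.279 0.317 0.469


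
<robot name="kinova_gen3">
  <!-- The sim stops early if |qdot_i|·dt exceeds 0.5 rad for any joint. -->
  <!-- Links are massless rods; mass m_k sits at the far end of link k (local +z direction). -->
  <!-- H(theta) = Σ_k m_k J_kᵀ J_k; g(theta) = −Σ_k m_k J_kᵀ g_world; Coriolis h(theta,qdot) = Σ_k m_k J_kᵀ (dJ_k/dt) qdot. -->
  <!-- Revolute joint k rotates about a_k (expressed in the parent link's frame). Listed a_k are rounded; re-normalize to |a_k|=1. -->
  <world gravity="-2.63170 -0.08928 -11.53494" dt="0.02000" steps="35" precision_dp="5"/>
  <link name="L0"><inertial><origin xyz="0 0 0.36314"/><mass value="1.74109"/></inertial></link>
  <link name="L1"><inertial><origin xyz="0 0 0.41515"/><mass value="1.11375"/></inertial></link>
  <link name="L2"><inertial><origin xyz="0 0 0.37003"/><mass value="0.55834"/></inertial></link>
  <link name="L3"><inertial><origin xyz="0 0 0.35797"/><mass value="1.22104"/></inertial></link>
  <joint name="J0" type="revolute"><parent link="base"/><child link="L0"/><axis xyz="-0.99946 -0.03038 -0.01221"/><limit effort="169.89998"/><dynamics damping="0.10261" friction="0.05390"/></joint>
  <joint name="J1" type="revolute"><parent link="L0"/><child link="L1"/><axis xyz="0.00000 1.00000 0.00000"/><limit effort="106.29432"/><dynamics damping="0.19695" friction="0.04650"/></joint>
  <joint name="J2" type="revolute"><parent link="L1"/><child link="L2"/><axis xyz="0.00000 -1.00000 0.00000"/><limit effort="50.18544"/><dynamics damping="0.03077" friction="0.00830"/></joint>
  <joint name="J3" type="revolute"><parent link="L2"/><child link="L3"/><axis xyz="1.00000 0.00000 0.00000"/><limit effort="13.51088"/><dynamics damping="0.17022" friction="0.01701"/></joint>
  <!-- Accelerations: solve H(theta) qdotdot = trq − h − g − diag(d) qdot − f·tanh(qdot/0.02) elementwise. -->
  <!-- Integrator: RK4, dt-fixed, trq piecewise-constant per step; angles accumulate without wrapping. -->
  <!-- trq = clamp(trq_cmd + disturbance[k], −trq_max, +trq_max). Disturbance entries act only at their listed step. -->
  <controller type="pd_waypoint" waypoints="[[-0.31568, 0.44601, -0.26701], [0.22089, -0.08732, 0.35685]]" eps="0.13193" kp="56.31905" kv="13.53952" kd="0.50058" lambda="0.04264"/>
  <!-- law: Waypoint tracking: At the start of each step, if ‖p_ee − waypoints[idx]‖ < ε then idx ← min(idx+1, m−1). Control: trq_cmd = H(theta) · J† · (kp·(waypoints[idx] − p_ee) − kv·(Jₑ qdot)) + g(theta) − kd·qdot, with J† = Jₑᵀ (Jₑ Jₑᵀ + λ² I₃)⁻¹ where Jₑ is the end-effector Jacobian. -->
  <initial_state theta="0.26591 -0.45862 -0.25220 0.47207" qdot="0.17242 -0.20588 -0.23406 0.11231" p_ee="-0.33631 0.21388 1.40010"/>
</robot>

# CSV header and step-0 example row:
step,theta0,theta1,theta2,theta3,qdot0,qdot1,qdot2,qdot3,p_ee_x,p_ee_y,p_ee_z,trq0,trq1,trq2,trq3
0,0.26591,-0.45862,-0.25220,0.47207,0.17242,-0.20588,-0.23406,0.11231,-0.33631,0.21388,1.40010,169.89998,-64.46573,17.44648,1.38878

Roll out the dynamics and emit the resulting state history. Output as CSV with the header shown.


step,theta0,theta1,theta2,theta3,qdot0,qdot1,qdot2,qdot3,p_ee_x,p_ee_y,p_ee_z,trq0,trq1,trq2,trq3
1,0.28837,-0.49220,-0.29888,0.54225,2.04321,-3.08361,-4.32279,6.67174,-0.33837,0.21959,1.38506,169.89998,-40.62208,11.79436,-0.51506
2,0.34574,-0.56567,-0.40024,0.72461,3.64855,-4.16253,-5.65085,11.19506,-0.34183,0.23243,1.34027,76.05195,-14.41445,4.21869,0.39953
3,0.42496,-0.64861,-0.51078,0.95633,4.26943,-4.11214,-5.36951,11.86062,-0.34668,0.25555,1.26846,12.52167,2.20117,-0.91002,1.50702
4,0.51183,-0.72586,-0.60963,1.18769,4.42968,-3.62308,-4.52683,11.30610,-0.35286,0.28597,1.18067,-22.79968,10.71835,-3.48692,1.00459
5,0.59984,-0.79215,-0.69046,1.40529,4.38256,-3.01559,-3.56601,10.52496,-0.35957,0.31930,1.08537,-42.05473,14.48240,-4.45436,-0.59080
6,0.68579,-0.84644,-0.75261,1.60734,4.21874,-2.41765,-2.65478,9.75589,-0.36587,0.35236,0.98784,-52.57369,15.54911,-4.53284,-2.58318
7,0.76774,-0.88950,-0.79790,1.79458,3.97712,-1.89009,-1.88272,9.03908,-0.37103,0.38328,0.89131,-58.22688,15.10385,-4.16283,-4.53926
8,0.84434,-0.92300,-0.82963,1.96811,3.68111,-1.46023,-1.30300,8.37786,-0.37459,0.41108,0.79788,-61.04593,13.89312,-3.60976,-6.24940
9,0.91467,-0.94892,-0.85181,2.12910,3.34759,-1.13183,-0.93034,7.77740,-0.37646,0.43532,0.70882,-62.18260,12.44506,-3.04007,-7.63931
10,0.97808,-0.96918,-0.86836,2.27885,2.98812,-0.89355,-0.74055,7.24742,-0.37685,0.45594,0.62491,-62.43792,11.13670,-2.55559,-8.70469
11,1.03410,-0.98539,-0.88251,2.41888,2.60848,-0.72877,-0.68915,6.79763,-0.37623,0.47312,0.54655,-62.51218,10.18485,-2.20383,-9.47259
12,1.08232,-0.99887,-0.89663,2.55088,2.20774,-0.62267,-0.73673,6.43737,-0.37510,0.48723,0.47391,-63.11773,9.64819,-1.98839,-9.98273
13,1.12221,-1.01069,-0.91246,2.67680,1.77604,-0.56580,-0.86252,6.18116,-0.37389,0.49876,0.40704,-65.12319,9.45993,-1.88530,-10.28030
14,1.15292,-1.02182,-0.93155,2.79901,1.29003,-0.55717,-1.06684,6.05826,-0.37296,0.50831,0.34593,-69.85040,9.42698,-1.85216,-10.41473
15,1.17289,-1.03335,-0.95567,2.92076,0.70338,-0.61181,-1.37433,6.12775,-0.37258,0.51656,0.29066,-79.10949,9.02163,-1.80336,-10.44205
16,1.17932,-1.04704,-0.98752,3.04692,-0.06214,-0.78359,-1.85253,6.48983,-0.37309,0.52441,0.24145,-85.72873,6.51951,-1.50431,-10.39694
17,1.16918,-1.06662,-1.03196,3.18214,-0.95144,-1.20333,-2.63388,7.02294,-0.37508,0.53309,0.19900,-18.46970,3.98196,-1.52043,-9.99329
18,1.15365,-1.09514,-1.09353,3.30836,-0.60008,-1.61185,-3.45467,5.60557,-0.37882,0.54278,0.16388,36.94849,11.11679,-3.05312,-8.48049
19,1.15523,-1.12528,-1.16571,3.39261,0.75736,-1.34174,-3.67461,2.83999,-0.38244,0.55039,0.13388,25.64701,13.44808,-3.14810,-6.53964
20,1.18140,-1.14701,-1.23819,3.42881,1.86129,-0.80051,-3.53828,0.79027,-0.38419,0.55408,0.10567,9.90962,12.35106,-2.57894,-5.30004
21,1.22640,-1.15766,-1.30640,3.43126,2.63928,-0.24930,-3.26822,-0.53884,-0.38414,0.55501,0.07798,-0.72740,10.33427,-2.07762,-4.79019
22,1.28473,-1.15779,-1.36870,3.41168,3.19369,0.24470,-2.95002,-1.41723,-0.38281,0.55482,0.05069,-7.52272,7.84852,-1.74881,-4.77633
23,1.35268,-1.14882,-1.42453,3.37705,3.60000,0.65922,-2.61837,-2.04608,-0.38061,0.55472,0.02392,-12.45895,4.84660,-1.51705,-5.00550
24,1.42764,-1.13254,-1.47374,3.33135,3.89374,0.97359,-2.28606,-2.52600,-0.37773,0.55545,-0.00226,-17.52549,1.26007,-1.28135,-5.30180
25,1.50732,-1.11126,-1.51636,3.27740,4.07300,1.15788,-1.95920,-2.87306,-0.37430,0.55732,-0.02792,-24.50144,-2.65163,-1.00640,-5.56125
26,1.58911,-1.08779,-1.55250,3.21833,4.10557,1.19127,-1.64192,-3.03906,-0.37039,0.56024,-0.05321,-33.92986,-6.13687,-0.79611,-5.74540
27,1.66970,-1.06504,-1.58253,3.15843,3.95471,1.08654,-1.35438,-2.95783,-0.36616,0.56375,-0.07824,-44.23694,-8.28372,-0.82713,-5.86651
28,1.74540,-1.04523,-1.60749,3.10281,3.61776,0.89703,-1.14191,-2.61116,-0.36184,0.56702,-0.10292,-52.71638,-8.75014,-1.13865,-5.96029
29,1.81294,-1.02939,-1.62935,3.05618,3.14097,0.68901,-1.05012,-2.05896,-0.35773,0.56923,-0.12684,-57.55344,-7.97153,-1.57063,-6.05528
30,1.87029,-1.01743,-1.65067,3.02157,2.59664,0.50756,-1.08959,-1.40848,-0.35408,0.56977,-0.14941,-58.65013,-6.67101,-1.92862,-6.15568
31,1.91674,-1.00868,-1.67381,2.99989,2.05057,0.36720,-1.23198,-0.76271,-0.35106,0.56848,-0.17005,-57.00895,-5.38174,-2.12365,-6.24473
32,1.95269,-1.00236,-1.70039,2.99038,1.54548,0.26313,-1.43280,-0.19001,-0.34870,0.56557,-0.18838,-53.80822,-4.34507,-2.16728,-6.29970
33,1.97918,-0.99787,-1.73120,2.99121,1.10290,0.18415,-1.65244,0.27303,-0.34695,0.56149,-0.20424,-49.88503,-3.61595,-2.10862,-6.29399
34,1.99751,-0.99481,-1.76633,3.00018,0.72898,0.12039,-1.86283,0.62490,-0.34573,0.55673,-0.21766,-169.89998,10.22799,-28.40171,-13.51088
35,1.98764,-0.99397,-1.87377,3.04117,-1.74629,0.00106,-8.83592,3.52138,-0.34508,0.55102,-0.22452,,,,


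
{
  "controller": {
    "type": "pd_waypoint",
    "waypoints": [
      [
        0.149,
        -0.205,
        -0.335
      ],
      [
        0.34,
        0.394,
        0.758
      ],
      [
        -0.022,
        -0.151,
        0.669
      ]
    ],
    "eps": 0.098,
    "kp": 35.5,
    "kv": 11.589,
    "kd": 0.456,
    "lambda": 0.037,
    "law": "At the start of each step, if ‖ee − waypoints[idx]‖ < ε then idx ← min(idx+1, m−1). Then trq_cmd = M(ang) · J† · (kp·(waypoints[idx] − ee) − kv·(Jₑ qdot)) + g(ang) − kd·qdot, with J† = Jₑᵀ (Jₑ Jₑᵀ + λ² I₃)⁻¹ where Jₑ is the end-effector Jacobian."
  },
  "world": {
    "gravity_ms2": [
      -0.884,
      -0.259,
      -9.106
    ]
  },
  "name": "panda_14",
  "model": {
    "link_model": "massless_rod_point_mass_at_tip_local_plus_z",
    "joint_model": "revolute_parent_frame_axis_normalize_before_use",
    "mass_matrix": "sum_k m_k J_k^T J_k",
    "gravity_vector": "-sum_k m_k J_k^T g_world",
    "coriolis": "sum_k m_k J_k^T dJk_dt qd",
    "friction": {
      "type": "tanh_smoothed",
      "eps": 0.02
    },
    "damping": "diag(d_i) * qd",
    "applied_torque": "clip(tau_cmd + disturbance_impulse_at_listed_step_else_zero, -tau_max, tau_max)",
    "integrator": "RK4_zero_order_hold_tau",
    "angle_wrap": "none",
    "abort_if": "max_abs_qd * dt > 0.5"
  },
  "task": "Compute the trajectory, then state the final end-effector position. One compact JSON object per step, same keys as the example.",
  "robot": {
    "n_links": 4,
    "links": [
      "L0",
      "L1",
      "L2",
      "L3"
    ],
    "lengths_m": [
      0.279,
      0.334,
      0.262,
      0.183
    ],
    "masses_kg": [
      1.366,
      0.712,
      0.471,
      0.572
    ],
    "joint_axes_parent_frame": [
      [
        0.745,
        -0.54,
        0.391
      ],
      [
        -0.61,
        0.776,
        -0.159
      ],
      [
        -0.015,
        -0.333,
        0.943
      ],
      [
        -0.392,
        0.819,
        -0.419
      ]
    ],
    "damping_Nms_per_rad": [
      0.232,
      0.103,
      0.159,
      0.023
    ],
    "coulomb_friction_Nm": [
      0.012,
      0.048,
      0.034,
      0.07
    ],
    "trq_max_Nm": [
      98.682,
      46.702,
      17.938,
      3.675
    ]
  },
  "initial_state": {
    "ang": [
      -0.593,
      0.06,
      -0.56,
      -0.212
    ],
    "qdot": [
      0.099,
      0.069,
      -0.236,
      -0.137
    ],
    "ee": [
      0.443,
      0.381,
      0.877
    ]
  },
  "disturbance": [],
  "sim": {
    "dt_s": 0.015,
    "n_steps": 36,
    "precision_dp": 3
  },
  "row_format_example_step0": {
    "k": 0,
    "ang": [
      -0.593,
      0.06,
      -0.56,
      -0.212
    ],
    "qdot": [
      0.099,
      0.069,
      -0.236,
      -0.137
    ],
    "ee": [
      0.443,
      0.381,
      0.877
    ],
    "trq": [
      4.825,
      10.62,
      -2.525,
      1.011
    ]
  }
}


{"k":1,"ang":[-0.579,0.083,-0.571,-0.247],"qdot":[1.794,2.989,-1.177,-4.325],"ee":[0.444,0.38,0.876],"trq":[8.14,8.579,-2.088,2.66]}
{"k":2,"ang":[-0.539,0.147,-0.559,-0.292],"qdot":[3.493,5.501,2.329,-2.036],"ee":[0.449,0.377,0.872],"trq":[13.716,5.749,-3.44,1.043]}
{"k":3,"ang":[-0.476,0.246,-0.565,-0.362],"qdot":[4.888,7.594,-2.634,-6.702],"ee":[0.457,0.37,0.865],"trq":[12.91,4.097,-0.639,2.786]}
{"k":4,"ang":[-0.389,0.376,-0.54,-0.403],"qdot":[6.603,9.675,4.624,0.59],"ee":[0.469,0.36,0.852],"trq":[15.226,-0.499,-3.213,-1.157]}
{"k":5,"ang":[-0.289,0.521,-0.58,-0.466],"qdot":[6.843,9.708,-8.309,-7.793],"ee":[0.481,0.345,0.834],"trq":[10.915,-1.7,3.243,2.674]}
{"k":6,"ang":[-0.175,0.678,-0.553,-0.446],"qdot":[8.238,10.873,9.209,8.945],"ee":[0.494,0.33,0.812],"trq":[19.489,-8.044,-4.285,-3.675]}
{"k":7,"ang":[-0.058,0.828,-0.626,-0.459],"qdot":[7.535,9.521,-15.525,-8.586],"ee":[0.504,0.313,0.784],"trq":[9.788,-5.206,7.162,3.07]}
{"k":8,"ang":[0.067,0.978,-0.599,-0.36],"qdot":[8.878,10.049,14.89,19.528],"ee":[0.514,0.297,0.754],"trq":[23.971,-14.501,-6.39,-3.675]}
{"k":9,"ang":[0.193,1.118,-0.642,-0.268],"qdot":[8.233,9.061,-16.2,-4.61],"ee":[0.52,0.278,0.72],"trq":[6.715,-5.782,7.946,1.328]}
{"k":10,"ang":[0.322,1.249,-0.658,-0.123],"qdot":[8.638,8.154,10.906,21.63],"ee":[0.523,0.258,0.685],"trq":[15.213,-14.335,-4.359,-3.675]}
{"k":11,"ang":[0.448,1.371,-0.673,0.032],"qdot":[8.465,8.341,-9.881,1.441],"ee":[0.521,0.237,0.648],"trq":[3.185,-5.558,5.171,-1.158]}
{"k":12,"ang":[0.574,1.489,-0.728,0.142],"qdot":[8.232,7.331,1.549,12.16],"ee":[0.514,0.215,0.615],"trq":[3.066,-8.46,-0.353,-3.675]}
{"k":13,"ang":[0.696,1.6,-0.766,0.245],"qdot":[8.141,7.552,-5.765,2.507],"ee":[0.504,0.197,0.584],"trq":[-0.372,-4.287,2.744,-1.07]}
{"k":14,"ang":[0.816,1.708,-0.811,0.323],"qdot":[7.865,6.82,-0.599,7.424],"ee":[0.492,0.181,0.556],"trq":[-1.282,-5.42,0.143,-3.257]}
{"k":15,"ang":[0.933,1.812,-0.854,0.384],"qdot":[7.792,6.99,-4.762,1.125],"ee":[0.479,0.168,0.531],"trq":[-1.913,-2.941,1.809,0.048]}
{"k":16,"ang":[1.048,1.911,-0.886,0.446],"qdot":[7.542,6.286,0.194,6.738],"ee":[0.465,0.158,0.508],"trq":[-2.576,-4.613,-0.582,-2.627]}
{"k":17,"ang":[1.161,2.007,-0.915,0.503],"qdot":[7.501,6.508,-3.768,1.241],"ee":[0.452,0.15,0.486],"trq":[-2.191,-2.43,1.142,0.222]}
{"k":18,"ang":[1.273,2.101,-0.942,0.557],"qdot":[7.346,6.007,-0.021,5.675],"ee":[0.439,0.144,0.465],"trq":[-2.732,-3.959,-0.676,-1.925]}
{"k":19,"ang":[1.382,2.192,-0.963,0.614],"qdot":[7.312,6.157,-2.589,2.157],"ee":[0.427,0.139,0.446],"trq":[-2.048,-2.42,0.481,-0.08]}
{"k":20,"ang":[1.492,2.282,-0.986,0.666],"qdot":[7.259,5.908,-0.54,4.619],"ee":[0.416,0.136,0.427],"trq":[-2.291,-3.354,-0.541,-1.26]}
{"k":21,"ang":[1.601,2.372,-1.003,0.723],"qdot":[7.237,5.973,-1.641,3.082],"ee":[0.406,0.133,0.409],"trq":[-1.733,-2.576,-0.04,-0.414]}
{"k":22,"ang":[1.709,2.461,-1.021,0.777],"qdot":[7.238,5.901,-0.832,4.063],"ee":[0.397,0.132,0.393],"trq":[-1.678,-2.982,-0.467,-0.848]}
{"k":23,"ang":[1.818,2.549,-1.036,0.834],"qdot":[7.222,5.929,-1.085,3.681],"ee":[0.388,0.132,0.377],"trq":[-1.339,-2.812,-0.367,-0.581]}
{"k":24,"ang":[1.926,2.638,-1.05,0.892],"qdot":[7.199,5.923,-0.805,4.012],"ee":[0.381,0.133,0.362],"trq":[-1.199,-3.116,-0.537,-0.676]}
{"k":25,"ang":[2.033,2.727,-1.062,0.952],"qdot":[7.118,5.916,-0.754,4.028],"ee":[0.375,0.134,0.348],"trq":[-1.063,-3.453,-0.597,-0.604]}
{"k":26,"ang":[2.139,2.816,-1.072,1.014],"qdot":[6.959,5.863,-0.595,4.151],"ee":[0.369,0.137,0.335],"trq":[-1.038,-4.081,-0.723,-0.584]}
{"k":27,"ang":[2.241,2.903,-1.08,1.076],"qdot":[6.677,5.74,-0.461,4.178],"ee":[0.365,0.14,0.323],"trq":[-1.085,-4.907,-0.847,-0.514]}
{"k":28,"ang":[2.338,2.987,-1.086,1.139],"qdot":[6.25,5.519,-0.31,4.145],"ee":[0.362,0.145,0.312],"trq":[-1.175,-5.873,-0.987,-0.421]}
{"k":29,"ang":[2.428,3.067,-1.089,1.2],"qdot":[5.67,5.183,-0.166,4.018],"ee":[0.361,0.149,0.302],"trq":[-1.256,-6.826,-1.12,-0.293]}
{"k":30,"ang":[2.508,3.142,-1.09,1.259],"qdot":[4.96,4.737,-0.033,3.81],"ee":[0.36,0.154,0.293],"trq":[-1.283,-7.616,-1.235,-0.145]}
{"k":31,"ang":[2.576,3.209,-1.09,1.315],"qdot":[4.162,4.205,0.042,3.52],"ee":[0.36,0.159,0.284],"trq":[-1.233,-8.127,-1.294,0.016]}
{"k":32,"ang":[2.632,3.268,-1.089,1.365],"qdot":[3.33,3.621,0.105,3.237],"ee":[0.361,0.163,0.277],"trq":[-1.107,-8.335,-1.321,0.146]}
{"k":33,"ang":[2.676,3.317,-1.087,1.412],"qdot":[2.511,3.019,0.165,2.988],"ee":[0.362,0.167,0.269],"trq":[-0.928,-8.264,-1.325,0.235]}
{"k":34,"ang":[2.708,3.358,-1.084,1.456],"qdot":[1.739,2.436,0.2,2.768],"ee":[0.364,0.17,0.262],"trq":[-0.72,-7.967,-1.298,0.291]}
{"k":35,"ang":[2.729,3.391,-1.081,1.496],"qdot":[1.036,1.9,0.214,2.594],"ee":[0.366,0.171,0.254],"trq":[-0.505,-7.511,-1.25,0.312]}
{"k":36,"ang":[2.74,3.416,-1.077,1.534],"qdot":[0.416,1.429,0.206,2.465],"ee":[0.368,0.172,0.246]}
{"summary": "final ee position (m): 0.368 0.172 0.246"}


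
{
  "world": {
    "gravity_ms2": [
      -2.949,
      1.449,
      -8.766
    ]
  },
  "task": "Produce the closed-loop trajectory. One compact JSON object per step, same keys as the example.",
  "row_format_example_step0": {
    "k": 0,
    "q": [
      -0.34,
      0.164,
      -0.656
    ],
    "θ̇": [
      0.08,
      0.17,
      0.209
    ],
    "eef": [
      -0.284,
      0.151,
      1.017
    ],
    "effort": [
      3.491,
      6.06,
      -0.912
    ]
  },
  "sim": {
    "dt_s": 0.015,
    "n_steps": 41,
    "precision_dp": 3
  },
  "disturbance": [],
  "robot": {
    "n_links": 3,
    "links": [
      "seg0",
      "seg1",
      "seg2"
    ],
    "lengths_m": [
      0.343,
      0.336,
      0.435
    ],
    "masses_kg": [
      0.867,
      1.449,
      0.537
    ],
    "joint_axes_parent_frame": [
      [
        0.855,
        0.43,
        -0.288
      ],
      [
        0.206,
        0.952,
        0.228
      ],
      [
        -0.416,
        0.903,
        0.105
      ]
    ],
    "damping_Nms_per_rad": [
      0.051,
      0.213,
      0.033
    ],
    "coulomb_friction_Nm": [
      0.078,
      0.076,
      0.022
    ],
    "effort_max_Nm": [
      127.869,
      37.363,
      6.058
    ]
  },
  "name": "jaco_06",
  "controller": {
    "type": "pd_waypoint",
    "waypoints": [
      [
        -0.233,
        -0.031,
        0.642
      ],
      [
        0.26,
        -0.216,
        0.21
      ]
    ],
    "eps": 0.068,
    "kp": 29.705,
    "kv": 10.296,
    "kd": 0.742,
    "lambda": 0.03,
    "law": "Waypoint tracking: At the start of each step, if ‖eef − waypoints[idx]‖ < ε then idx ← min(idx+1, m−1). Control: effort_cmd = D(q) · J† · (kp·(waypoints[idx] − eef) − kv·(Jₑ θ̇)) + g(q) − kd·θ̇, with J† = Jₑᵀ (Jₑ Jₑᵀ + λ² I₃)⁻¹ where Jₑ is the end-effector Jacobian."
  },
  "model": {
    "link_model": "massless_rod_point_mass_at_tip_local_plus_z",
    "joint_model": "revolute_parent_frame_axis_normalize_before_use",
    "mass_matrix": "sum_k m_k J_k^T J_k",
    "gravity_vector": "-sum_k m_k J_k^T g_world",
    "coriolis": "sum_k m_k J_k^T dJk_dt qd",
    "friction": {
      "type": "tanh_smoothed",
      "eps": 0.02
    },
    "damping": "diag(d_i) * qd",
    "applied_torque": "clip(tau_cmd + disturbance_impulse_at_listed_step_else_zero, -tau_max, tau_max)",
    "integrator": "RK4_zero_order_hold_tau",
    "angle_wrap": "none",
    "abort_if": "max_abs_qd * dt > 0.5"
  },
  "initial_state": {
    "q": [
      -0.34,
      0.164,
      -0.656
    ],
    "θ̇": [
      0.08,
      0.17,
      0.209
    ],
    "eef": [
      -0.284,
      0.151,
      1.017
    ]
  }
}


{"k":1,"q":[-0.341,0.172,-0.662],"\u03b8\u0307":[-0.224,0.912,-1.058],"eef":[-0.281,0.15,1.017],"effort":[4.503,5.137,0.351]}
{"k":2,"q":[-0.346,0.189,-0.683],"\u03b8\u0307":[-0.403,1.311,-1.692],"eef":[-0.278,0.148,1.015],"effort":[5.523,4.478,0.953]}
{"k":3,"q":[-0.353,0.21,-0.711],"\u03b8\u0307":[-0.503,1.51,-1.977],"eef":[-0.275,0.146,1.012],"effort":[6.454,4.001,1.21]}
{"k":4,"q":[-0.361,0.233,-0.741],"\u03b8\u0307":[-0.553,1.593,-2.078],"eef":[-0.272,0.145,1.009],"effort":[7.252,3.649,1.296]}
{"k":5,"q":[-0.369,0.257,-0.772],"\u03b8\u0307":[-0.573,1.611,-2.087],"eef":[-0.269,0.143,1.005],"effort":[7.913,3.383,1.305]}
{"k":6,"q":[-0.378,0.281,-0.803],"\u03b8\u0307":[-0.573,1.593,-2.052],"eef":[-0.266,0.142,1.001],"effort":[8.448,3.177,1.285]}
{"k":7,"q":[-0.386,0.305,-0.834],"\u03b8\u0307":[-0.561,1.556,-1.999],"eef":[-0.263,0.142,0.997],"effort":[8.874,3.013,1.259]}
{"k":8,"q":[-0.394,0.328,-0.863],"\u03b8\u0307":[-0.541,1.508,-1.942],"eef":[-0.26,0.141,0.992],"effort":[9.207,2.876,1.238]}
{"k":9,"q":[-0.402,0.35,-0.892],"\u03b8\u0307":[-0.516,1.455,-1.885],"eef":[-0.258,0.14,0.988],"effort":[9.463,2.76,1.226]}
{"k":10,"q":[-0.41,0.371,-0.92],"\u03b8\u0307":[-0.488,1.401,-1.832],"eef":[-0.255,0.139,0.983],"effort":[9.656,2.657,1.223]}
{"k":11,"q":[-0.417,0.392,-0.947],"\u03b8\u0307":[-0.458,1.346,-1.783],"eef":[-0.252,0.139,0.979],"effort":[9.797,2.565,1.228]}
{"k":12,"q":[-0.423,0.412,-0.973],"\u03b8\u0307":[-0.427,1.292,-1.738],"eef":[-0.25,0.138,0.974],"effort":[9.895,2.48,1.24]}
{"k":13,"q":[-0.43,0.431,-0.999],"\u03b8\u0307":[-0.395,1.24,-1.697],"eef":[-0.248,0.137,0.97],"effort":[9.958,2.401,1.258]}
{"k":14,"q":[-0.435,0.449,-1.024],"\u03b8\u0307":[-0.364,1.189,-1.659],"eef":[-0.246,0.136,0.965],"effort":[9.992,2.325,1.28]}
{"k":15,"q":[-0.441,0.466,-1.049],"\u03b8\u0307":[-0.333,1.14,-1.623],"eef":[-0.244,0.134,0.961],"effort":[10.002,2.253,1.306]}
{"k":16,"q":[-0.445,0.483,-1.073],"\u03b8\u0307":[-0.302,1.093,-1.59],"eef":[-0.242,0.133,0.956],"effort":[9.993,2.183,1.333]}
{"k":17,"q":[-0.45,0.499,-1.096],"\u03b8\u0307":[-0.272,1.047,-1.558],"eef":[-0.24,0.131,0.951],"effort":[9.968,2.115,1.362]}
{"k":18,"q":[-0.453,0.515,-1.119],"\u03b8\u0307":[-0.243,1.004,-1.528],"eef":[-0.239,0.129,0.947],"effort":[9.929,2.049,1.392]}
{"k":19,"q":[-0.457,0.529,-1.142],"\u03b8\u0307":[-0.215,0.962,-1.499],"eef":[-0.237,0.127,0.942],"effort":[9.88,1.985,1.422]}
{"k":20,"q":[-0.46,0.543,-1.164],"\u03b8\u0307":[-0.188,0.922,-1.47],"eef":[-0.236,0.125,0.938],"effort":[9.822,1.922,1.452]}
{"k":21,"q":[-0.463,0.557,-1.186],"\u03b8\u0307":[-0.162,0.883,-1.443],"eef":[-0.235,0.123,0.933],"effort":[9.757,1.86,1.482]}
{"k":22,"q":[-0.465,0.57,-1.208],"\u03b8\u0307":[-0.137,0.846,-1.416],"eef":[-0.234,0.121,0.928],"effort":[9.686,1.8,1.512]}
{"k":23,"q":[-0.467,0.582,-1.229],"\u03b8\u0307":[-0.113,0.811,-1.389],"eef":[-0.232,0.118,0.924],"effort":[9.61,1.741,1.54]}
{"k":24,"q":[-0.468,0.594,-1.249],"\u03b8\u0307":[-0.09,0.777,-1.363],"eef":[-0.231,0.116,0.919],"effort":[9.531,1.683,1.569]}
{"k":25,"q":[-0.469,0.606,-1.269],"\u03b8\u0307":[-0.069,0.744,-1.337],"eef":[-0.231,0.113,0.915],"effort":[9.449,1.626,1.596]}
{"k":26,"q":[-0.47,0.617,-1.289],"\u03b8\u0307":[-0.048,0.712,-1.312],"eef":[-0.23,0.11,0.91],"effort":[9.364,1.571,1.622]}
{"k":27,"q":[-0.471,0.627,-1.309],"\u03b8\u0307":[-0.028,0.682,-1.287],"eef":[-0.229,0.108,0.906],"effort":[9.279,1.517,1.648]}
{"k":28,"q":[-0.471,0.637,-1.328],"\u03b8\u0307":[-0.01,0.654,-1.262],"eef":[-0.228,0.105,0.901],"effort":[9.195,1.464,1.673]}
{"k":29,"q":[-0.471,0.647,-1.347],"\u03b8\u0307":[0.006,0.627,-1.239],"eef":[-0.228,0.102,0.897],"effort":[9.119,1.412,1.698]}
{"k":30,"q":[-0.471,0.656,-1.365],"\u03b8\u0307":[0.021,0.602,-1.216],"eef":[-0.227,0.099,0.893],"effort":[9.049,1.361,1.721]}
{"k":31,"q":[-0.471,0.665,-1.383],"\u03b8\u0307":[0.034,0.577,-1.192],"eef":[-0.226,0.096,0.888],"effort":[8.982,1.312,1.744]}
{"k":32,"q":[-0.47,0.673,-1.401],"\u03b8\u0307":[0.047,0.554,-1.169],"eef":[-0.226,0.093,0.884],"effort":[8.913,1.264,1.765]}
{"k":33,"q":[-0.469,0.681,-1.418],"\u03b8\u0307":[0.059,0.531,-1.146],"eef":[-0.225,0.09,0.88],"effort":[8.842,1.218,1.785]}
{"k":34,"q":[-0.468,0.689,-1.435],"\u03b8\u0307":[0.071,0.508,-1.123],"eef":[-0.225,0.087,0.875],"effort":[8.77,1.173,1.804]}
{"k":35,"q":[-0.467,0.697,-1.452],"\u03b8\u0307":[0.082,0.486,-1.099],"eef":[-0.225,0.084,0.871],"effort":[8.696,1.13,1.823]}
{"k":36,"q":[-0.466,0.704,-1.468],"\u03b8\u0307":[0.092,0.465,-1.077],"eef":[-0.224,0.081,0.867],"effort":[8.622,1.088,1.841]}
{"k":37,"q":[-0.464,0.71,-1.484],"\u03b8\u0307":[0.102,0.445,-1.054],"eef":[-0.224,0.078,0.863],"effort":[8.548,1.048,1.858]}
{"k":38,"q":[-0.463,0.717,-1.5],"\u03b8\u0307":[0.111,0.425,-1.032],"eef":[-0.224,0.075,0.859],"effort":[8.474,1.009,1.874]}
{"k":39,"q":[-0.461,0.723,-1.515],"\u03b8\u0307":[0.12,0.406,-1.01],"eef":[-0.223,0.072,0.855],"effort":[8.399,0.971,1.889]}
{"k":40,"q":[-0.459,0.729,-1.53],"\u03b8\u0307":[0.128,0.387,-0.988],"eef":[-0.223,0.069,0.851],"effort":[8.325,0.934,1.904]}
{"k":41,"q":[-0.457,0.735,-1.545],"\u03b8\u0307":[0.135,0.369,-0.967],"eef":[-0.223,0.066,0.847]}


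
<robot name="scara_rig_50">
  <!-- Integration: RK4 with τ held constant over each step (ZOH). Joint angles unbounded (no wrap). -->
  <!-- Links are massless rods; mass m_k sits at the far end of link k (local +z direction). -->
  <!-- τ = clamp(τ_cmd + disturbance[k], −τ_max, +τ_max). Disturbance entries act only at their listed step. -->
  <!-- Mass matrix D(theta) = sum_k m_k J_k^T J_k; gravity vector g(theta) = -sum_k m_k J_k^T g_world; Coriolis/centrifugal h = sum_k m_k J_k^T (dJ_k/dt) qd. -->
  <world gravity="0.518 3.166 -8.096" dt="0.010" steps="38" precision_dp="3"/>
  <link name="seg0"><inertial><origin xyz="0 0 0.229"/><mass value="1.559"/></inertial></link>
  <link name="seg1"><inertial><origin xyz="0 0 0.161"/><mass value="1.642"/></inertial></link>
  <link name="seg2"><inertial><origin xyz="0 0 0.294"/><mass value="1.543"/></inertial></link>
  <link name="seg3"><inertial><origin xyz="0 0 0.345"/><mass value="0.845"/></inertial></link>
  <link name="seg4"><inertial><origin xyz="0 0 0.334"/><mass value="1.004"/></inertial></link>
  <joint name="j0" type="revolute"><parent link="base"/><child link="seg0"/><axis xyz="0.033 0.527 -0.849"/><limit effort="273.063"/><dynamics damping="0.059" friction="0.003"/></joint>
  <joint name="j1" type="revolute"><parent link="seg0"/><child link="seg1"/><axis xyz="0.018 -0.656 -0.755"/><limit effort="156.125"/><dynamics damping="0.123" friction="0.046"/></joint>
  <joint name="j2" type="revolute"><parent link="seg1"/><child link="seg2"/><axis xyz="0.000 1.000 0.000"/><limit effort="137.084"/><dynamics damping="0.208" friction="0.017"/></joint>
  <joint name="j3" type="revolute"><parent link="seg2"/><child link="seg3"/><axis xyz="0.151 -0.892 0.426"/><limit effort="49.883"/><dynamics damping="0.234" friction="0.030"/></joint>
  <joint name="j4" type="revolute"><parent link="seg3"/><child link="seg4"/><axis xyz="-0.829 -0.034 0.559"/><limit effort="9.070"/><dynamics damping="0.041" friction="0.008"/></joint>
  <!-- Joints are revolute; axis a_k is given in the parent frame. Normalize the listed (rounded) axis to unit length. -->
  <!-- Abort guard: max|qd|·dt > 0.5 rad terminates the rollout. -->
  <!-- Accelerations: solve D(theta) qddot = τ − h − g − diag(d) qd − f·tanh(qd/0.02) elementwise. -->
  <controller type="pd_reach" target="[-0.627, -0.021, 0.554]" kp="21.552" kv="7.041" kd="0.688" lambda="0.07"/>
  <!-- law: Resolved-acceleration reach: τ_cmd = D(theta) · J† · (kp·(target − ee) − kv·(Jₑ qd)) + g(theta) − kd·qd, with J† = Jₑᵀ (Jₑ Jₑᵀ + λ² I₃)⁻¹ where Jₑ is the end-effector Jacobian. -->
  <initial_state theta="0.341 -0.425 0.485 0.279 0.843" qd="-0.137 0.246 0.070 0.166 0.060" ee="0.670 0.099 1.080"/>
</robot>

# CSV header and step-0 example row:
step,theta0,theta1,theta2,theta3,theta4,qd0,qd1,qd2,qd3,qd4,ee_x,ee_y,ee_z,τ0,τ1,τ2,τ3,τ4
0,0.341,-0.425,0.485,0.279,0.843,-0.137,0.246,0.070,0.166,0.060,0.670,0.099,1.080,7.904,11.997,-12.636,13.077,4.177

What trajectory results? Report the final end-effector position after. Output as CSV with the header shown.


step,theta0,theta1,theta2,theta3,theta4,qd0,qd1,qd2,qd3,qd4,ee_x,ee_y,ee_z,τ0,τ1,τ2,τ3,τ4
1,0.341,-0.422,0.487,0.283,0.850,0.075,0.331,0.376,0.673,1.393,0.667,0.099,1.081,7.347,11.502,-12.386,12.127,2.982
2,0.342,-0.419,0.492,0.292,0.869,0.276,0.295,0.509,1.066,2.396,0.661,0.099,1.082,6.512,10.950,-12.002,11.290,2.141
3,0.346,-0.417,0.497,0.304,0.897,0.454,0.180,0.533,1.376,3.139,0.654,0.098,1.082,5.422,10.400,-11.600,10.547,1.563
4,0.351,-0.416,0.502,0.319,0.931,0.605,0.016,0.494,1.628,3.680,0.646,0.097,1.081,4.105,9.902,-11.260,9.886,1.176
5,0.358,-0.416,0.507,0.337,0.970,0.723,-0.166,0.430,1.839,4.068,0.636,0.096,1.081,2.589,9.491,-11.039,9.295,0.924
6,0.366,-0.419,0.511,0.356,1.012,0.809,-0.363,0.349,2.015,4.333,0.626,0.094,1.080,0.934,9.192,-10.935,8.767,0.767
7,0.374,-0.424,0.514,0.377,1.056,0.863,-0.563,0.262,2.162,4.505,0.614,0.091,1.078,-0.810,9.013,-10.945,8.290,0.671
8,0.383,-0.430,0.516,0.399,1.102,0.887,-0.758,0.178,2.284,4.604,0.602,0.088,1.076,-2.593,8.949,-11.057,7.857,0.614
9,0.392,-0.439,0.517,0.422,1.148,0.880,-0.941,0.102,2.383,4.648,0.590,0.085,1.074,-4.373,8.990,-11.254,7.458,0.576
10,0.400,-0.449,0.518,0.447,1.194,0.846,-1.105,0.039,2.463,4.650,0.576,0.080,1.071,-6.111,9.120,-11.514,7.085,0.545
11,0.408,-0.461,0.518,0.472,1.241,0.786,-1.247,-0.008,2.527,4.619,0.562,0.076,1.068,-7.778,9.322,-11.819,6.730,0.513
12,0.416,-0.474,0.518,0.497,1.287,0.703,-1.363,-0.036,2.579,4.564,0.548,0.071,1.064,-9.348,9.576,-12.151,6.386,0.473
13,0.422,-0.488,0.518,0.523,1.332,0.601,-1.456,-0.052,2.619,4.489,0.533,0.065,1.060,-10.800,9.867,-12.485,6.050,0.422
14,0.428,-0.503,0.517,0.549,1.376,0.485,-1.528,-0.057,2.648,4.399,0.518,0.059,1.056,-12.120,10.179,-12.807,5.717,0.358
15,0.432,-0.518,0.516,0.576,1.420,0.355,-1.580,-0.054,2.669,4.299,0.503,0.053,1.051,-13.301,10.499,-13.105,5.384,0.281
16,0.435,-0.534,0.516,0.603,1.462,0.216,-1.614,-0.045,2.683,4.189,0.487,0.047,1.046,-14.340,10.817,-13.370,5.050,0.191
17,0.436,-0.551,0.516,0.630,1.504,0.070,-1.633,-0.033,2.691,4.073,0.472,0.041,1.041,-15.238,11.126,-13.596,4.714,0.089
18,0.436,-0.567,0.515,0.657,1.544,-0.082,-1.641,-0.021,2.694,3.953,0.456,0.034,1.035,-15.999,11.420,-13.779,4.375,-0.024
19,0.435,-0.583,0.515,0.683,1.583,-0.237,-1.639,-0.012,2.690,3.829,0.439,0.028,1.029,-16.629,11.695,-13.917,4.035,-0.146
20,0.431,-0.600,0.515,0.710,1.620,-0.395,-1.629,-0.006,2.682,3.704,0.423,0.021,1.023,-17.134,11.948,-14.009,3.695,-0.276
21,0.427,-0.616,0.515,0.737,1.657,-0.555,-1.614,-0.004,2.668,3.578,0.407,0.015,1.016,-17.523,12.178,-14.058,3.354,-0.412
22,0.420,-0.632,0.515,0.764,1.692,-0.715,-1.593,-0.007,2.649,3.451,0.390,0.009,1.009,-17.805,12.383,-14.067,3.014,-0.553
23,0.412,-0.648,0.515,0.790,1.726,-0.877,-1.566,-0.013,2.626,3.326,0.373,0.003,1.002,-17.988,12.563,-14.037,2.675,-0.696
24,0.403,-0.663,0.515,0.816,1.758,-1.038,-1.536,-0.024,2.598,3.202,0.357,-0.003,0.995,-18.080,12.718,-13.971,2.340,-0.841
25,0.392,-0.678,0.514,0.842,1.790,-1.198,-1.502,-0.038,2.564,3.079,0.340,-0.009,0.988,-18.090,12.848,-13.873,2.010,-0.985
26,0.379,-0.693,0.514,0.867,1.820,-1.358,-1.465,-0.057,2.523,2.960,0.323,-0.015,0.980,-18.026,12.952,-13.743,1.685,-1.129
27,0.365,-0.708,0.513,0.892,1.849,-1.517,-1.426,-0.080,2.476,2.844,0.307,-0.020,0.973,-17.898,13.031,-13.584,1.366,-1.271
28,0.349,-0.722,0.512,0.917,1.877,-1.674,-1.384,-0.106,2.423,2.731,0.290,-0.025,0.965,-17.714,13.085,-13.400,1.055,-1.410
29,0.331,-0.735,0.511,0.941,1.904,-1.830,-1.340,-0.133,2.363,2.622,0.273,-0.030,0.957,-17.483,13.112,-13.192,0.752,-1.544
30,0.312,-0.748,0.510,0.964,1.929,-1.985,-1.293,-0.162,2.297,2.516,0.257,-0.035,0.950,-17.211,13.115,-12.963,0.458,-1.673
31,0.291,-0.761,0.508,0.987,1.954,-2.139,-1.244,-0.191,2.224,2.414,0.240,-0.039,0.942,-16.906,13.091,-12.716,0.173,-1.795
32,0.269,-0.773,0.506,1.008,1.978,-2.291,-1.194,-0.219,2.145,2.316,0.224,-0.043,0.934,-16.577,13.042,-12.451,-0.101,-1.911
33,0.246,-0.785,0.504,1.029,2.000,-2.441,-1.142,-0.246,2.060,2.222,0.208,-0.047,0.926,-16.231,12.967,-12.171,-0.364,-2.019
34,0.220,-0.796,0.501,1.050,2.022,-2.589,-1.090,-0.271,1.969,2.133,0.192,-0.050,0.918,-15.874,12.867,-11.878,-0.615,-2.120
35,0.194,-0.807,0.498,1.069,2.043,-2.736,-1.038,-0.294,1.872,2.047,0.176,-0.053,0.911,-15.512,12.743,-11.573,-0.854,-2.212
36,0.166,-0.817,0.495,1.087,2.063,-2.882,-0.987,-0.315,1.770,1.966,0.161,-0.057,0.903,-15.152,12.596,-11.259,-1.080,-2.295
37,0.136,-0.826,0.492,1.104,2.082,-3.026,-0.939,-0.332,1.663,1.888,0.145,-0.059,0.895,-14.798,12.426,-10.936,-1.293,-2.368
38,0.105,-0.836,0.489,1.120,2.101,-3.168,-0.893,-0.347,1.551,1.815,0.130,-0.062,0.888,,,,,
# final ee position (m): 0.130 -0.062 0.888
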